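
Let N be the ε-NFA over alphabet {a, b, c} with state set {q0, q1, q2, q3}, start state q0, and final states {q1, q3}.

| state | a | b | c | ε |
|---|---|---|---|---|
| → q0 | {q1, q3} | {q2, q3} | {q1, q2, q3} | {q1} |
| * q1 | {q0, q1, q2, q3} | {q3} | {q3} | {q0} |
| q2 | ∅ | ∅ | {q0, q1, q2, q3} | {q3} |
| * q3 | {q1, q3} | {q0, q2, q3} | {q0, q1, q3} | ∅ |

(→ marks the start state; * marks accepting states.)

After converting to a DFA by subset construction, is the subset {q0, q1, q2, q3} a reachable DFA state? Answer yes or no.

Start state of the DFA: {q0, q1} (ε-closure of the NFA start).
{q0, q1} --a--> {q0, q1, q2, q3}  [new]
{q0, q1} --b--> {q2, q3}  [new]
{q0, q1} --c--> {q0, q1, q2, q3}  [seen]
{q0, q1, q2, q3} --a--> {q0, q1, q2, q3}  [seen]
{q0, q1, q2, q3} --b--> {q0, q1, q2, q3}  [seen]
{q0, q1, q2, q3} --c--> {q0, q1, q2, q3}  [seen]
{q2, q3} --a--> {q0, q1, q3}  [new]
{q2, q3} --b--> {q0, q1, q2, q3}  [seen]
{q2, q3} --c--> {q0, q1, q2, q3}  [seen]
{q0, q1, q3} --a--> {q0, q1, q2, q3}  [seen]
{q0, q1, q3} --b--> {q0, q1, q2, q3}  [seen]
{q0, q1, q3} --c--> {q0, q1, q2, q3}  [seen]
Reachable DFA states: {q0, q1}, {q0, q1, q2, q3}, {q2, q3}, {q0, q1, q3}.
{q0, q1, q2, q3} is among them.

yes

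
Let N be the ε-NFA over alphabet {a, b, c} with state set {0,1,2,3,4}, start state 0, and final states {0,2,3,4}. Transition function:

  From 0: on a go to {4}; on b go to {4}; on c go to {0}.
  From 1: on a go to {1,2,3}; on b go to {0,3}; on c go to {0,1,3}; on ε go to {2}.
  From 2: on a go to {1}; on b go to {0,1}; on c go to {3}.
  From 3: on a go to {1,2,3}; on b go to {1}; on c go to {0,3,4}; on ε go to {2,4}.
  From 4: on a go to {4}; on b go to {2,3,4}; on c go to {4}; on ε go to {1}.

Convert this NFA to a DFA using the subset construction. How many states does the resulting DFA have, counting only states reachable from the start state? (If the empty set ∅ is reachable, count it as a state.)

Start state of the DFA: {0} (ε-closure of the NFA start).
{0} --a--> {1,2,4}  [new]
{0} --b--> {1,2,4}  [seen]
{0} --c--> {0}  [seen]
{1,2,4} --a--> {1,2,3,4}  [new]
{1,2,4} --b--> {0,1,2,3,4}  [new]
{1,2,4} --c--> {0,1,2,3,4}  [seen]
{1,2,3,4} --a--> {1,2,3,4}  [seen]
{1,2,3,4} --b--> {0,1,2,3,4}  [seen]
{1,2,3,4} --c--> {0,1,2,3,4}  [seen]
{0,1,2,3,4} --a--> {1,2,3,4}  [seen]
{0,1,2,3,4} --b--> {0,1,2,3,4}  [seen]
{0,1,2,3,4} --c--> {0,1,2,3,4}  [seen]
Reachable DFA states: {0}, {1,2,4}, {1,2,3,4}, {0,1,2,3,4}.

4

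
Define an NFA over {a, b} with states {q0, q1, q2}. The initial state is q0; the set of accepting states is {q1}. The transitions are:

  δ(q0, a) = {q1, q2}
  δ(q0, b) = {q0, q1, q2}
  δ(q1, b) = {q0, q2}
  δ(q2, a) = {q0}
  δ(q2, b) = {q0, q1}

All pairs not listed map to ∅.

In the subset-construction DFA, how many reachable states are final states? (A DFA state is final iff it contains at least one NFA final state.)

Start state of the DFA: {q0}.
{q0} --a--> {q1, q2}  [new]
{q0} --b--> {q0, q1, q2}  [new]
{q1, q2} --a--> {q0}  [seen]
{q1, q2} --b--> {q0, q1, q2}  [seen]
{q0, q1, q2} --a--> {q0, q1, q2}  [seen]
{q0, q1, q2} --b--> {q0, q1, q2}  [seen]
Reachable DFA states: {q0}, {q1, q2}, {q0, q1, q2}.
Accepting DFA states (contain an NFA accepting state): {q1, q2}, {q0, q1, q2}.

2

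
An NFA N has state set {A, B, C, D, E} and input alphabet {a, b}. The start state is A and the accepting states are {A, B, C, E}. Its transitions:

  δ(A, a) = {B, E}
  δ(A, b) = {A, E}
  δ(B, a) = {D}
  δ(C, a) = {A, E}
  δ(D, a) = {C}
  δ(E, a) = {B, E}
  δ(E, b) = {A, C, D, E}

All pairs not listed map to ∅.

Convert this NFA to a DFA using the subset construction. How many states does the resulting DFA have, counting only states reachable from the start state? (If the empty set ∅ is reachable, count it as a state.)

Start state of the DFA: {A}.
{A} --a--> {B, E}  [new]
{A} --b--> {A, E}  [new]
{B, E} --a--> {B, D, E}  [new]
{B, E} --b--> {A, C, D, E}  [new]
{A, E} --a--> {B, E}  [seen]
{A, E} --b--> {A, C, D, E}  [seen]
{B, D, E} --a--> {B, C, D, E}  [new]
{B, D, E} --b--> {A, C, D, E}  [seen]
{A, C, D, E} --a--> {A, B, C, E}  [new]
{A, C, D, E} --b--> {A, C, D, E}  [seen]
{B, C, D, E} --a--> {A, B, C, D, E}  [new]
{B, C, D, E} --b--> {A, C, D, E}  [seen]
{A, B, C, E} --a--> {A, B, D, E}  [new]
{A, B, C, E} --b--> {A, C, D, E}  [seen]
{A, B, C, D, E} --a--> {A, B, C, D, E}  [seen]
{A, B, C, D, E} --b--> {A, C, D, E}  [seen]
{A, B, D, E} --a--> {B, C, D, E}  [seen]
{A, B, D, E} --b--> {A, C, D, E}  [seen]
Reachable DFA states: {A}, {B, E}, {A, E}, {B, D, E}, {A, C, D, E}, {B, C, D, E}, {A, B, C, E}, {A, B, C, D, E}, {A, B, D, E}.

9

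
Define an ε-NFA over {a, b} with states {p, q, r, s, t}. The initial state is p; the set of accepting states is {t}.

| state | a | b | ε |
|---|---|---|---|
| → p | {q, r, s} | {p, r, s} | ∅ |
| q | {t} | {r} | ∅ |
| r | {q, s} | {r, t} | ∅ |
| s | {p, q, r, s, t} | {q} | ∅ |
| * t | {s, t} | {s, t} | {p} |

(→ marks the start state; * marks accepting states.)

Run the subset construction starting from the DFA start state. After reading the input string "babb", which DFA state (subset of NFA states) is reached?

{p, q, r, s, t}

Start: {p}.
δ(p,b) = {p, r, s}.
Union: {p, r, s}.
After b: {p, r, s}.
δ(p,a) = {q, r, s}; δ(r,a) = {q, s}; δ(s,a) = {p, q, r, s, t}.
Union: {p, q, r, s, t}.
After a: {p, q, r, s, t}.
δ(p,b) = {p, r, s}; δ(q,b) = {r}; δ(r,b) = {r, t}; δ(s,b) = {q}; δ(t,b) = {s, t}.
Union: {p, q, r, s, t}.
After b: {p, q, r, s, t}.
δ(p,b) = {p, r, s}; δ(q,b) = {r}; δ(r,b) = {r, t}; δ(s,b) = {q}; δ(t,b) = {s, t}.
Union: {p, q, r, s, t}.
After b: {p, q, r, s, t}.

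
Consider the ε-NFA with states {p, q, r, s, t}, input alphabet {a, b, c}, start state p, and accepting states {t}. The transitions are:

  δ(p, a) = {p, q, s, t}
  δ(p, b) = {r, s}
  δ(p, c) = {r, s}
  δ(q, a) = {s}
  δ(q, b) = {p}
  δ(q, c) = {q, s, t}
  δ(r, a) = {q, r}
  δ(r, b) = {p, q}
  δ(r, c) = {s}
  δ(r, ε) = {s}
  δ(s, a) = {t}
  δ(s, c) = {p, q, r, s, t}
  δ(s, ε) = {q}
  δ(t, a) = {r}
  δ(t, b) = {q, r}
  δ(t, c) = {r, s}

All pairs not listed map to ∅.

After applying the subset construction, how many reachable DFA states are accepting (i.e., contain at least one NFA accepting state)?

3

Start state of the DFA: {p} (ε-closure of the NFA start).
{p} --a--> {p, q, s, t}  [new]
{p} --b--> {q, r, s}  [new]
{p} --c--> {q, r, s}  [seen]
{p, q, s, t} --a--> {p, q, r, s, t}  [new]
{p, q, s, t} --b--> {p, q, r, s}  [new]
{p, q, s, t} --c--> {p, q, r, s, t}  [seen]
{q, r, s} --a--> {q, r, s, t}  [new]
{q, r, s} --b--> {p, q}  [new]
{q, r, s} --c--> {p, q, r, s, t}  [seen]
{p, q, r, s, t} --a--> {p, q, r, s, t}  [seen]
{p, q, r, s, t} --b--> {p, q, r, s}  [seen]
{p, q, r, s, t} --c--> {p, q, r, s, t}  [seen]
{p, q, r, s} --a--> {p, q, r, s, t}  [seen]
{p, q, r, s} --b--> {p, q, r, s}  [seen]
{p, q, r, s} --c--> {p, q, r, s, t}  [seen]
{q, r, s, t} --a--> {q, r, s, t}  [seen]
{q, r, s, t} --b--> {p, q, r, s}  [seen]
{q, r, s, t} --c--> {p, q, r, s, t}  [seen]
{p, q} --a--> {p, q, s, t}  [seen]
{p, q} --b--> {p, q, r, s}  [seen]
{p, q} --c--> {q, r, s, t}  [seen]
Reachable DFA states: {p}, {p, q, s, t}, {q, r, s}, {p, q, r, s, t}, {p, q, r, s}, {q, r, s, t}, {p, q}.
Accepting DFA states (contain an NFA accepting state): {p, q, s, t}, {p, q, r, s, t}, {q, r, s, t}.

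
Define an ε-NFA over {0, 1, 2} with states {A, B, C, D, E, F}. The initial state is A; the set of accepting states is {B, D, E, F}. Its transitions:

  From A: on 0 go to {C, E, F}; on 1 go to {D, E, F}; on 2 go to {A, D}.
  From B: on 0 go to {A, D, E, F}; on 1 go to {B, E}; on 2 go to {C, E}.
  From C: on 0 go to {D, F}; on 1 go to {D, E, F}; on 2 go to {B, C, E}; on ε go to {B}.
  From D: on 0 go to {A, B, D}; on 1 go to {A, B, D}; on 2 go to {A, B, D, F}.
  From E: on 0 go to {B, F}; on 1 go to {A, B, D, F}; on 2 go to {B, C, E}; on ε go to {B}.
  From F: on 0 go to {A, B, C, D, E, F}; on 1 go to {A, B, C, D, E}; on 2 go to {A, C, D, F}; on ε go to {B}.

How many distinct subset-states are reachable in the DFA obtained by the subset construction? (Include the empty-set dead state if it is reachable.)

Start state of the DFA: {A} (ε-closure of the NFA start).
{A} --0--> {B, C, E, F}  [new]
{A} --1--> {B, D, E, F}  [new]
{A} --2--> {A, D}  [new]
{B, C, E, F} --0--> {A, B, C, D, E, F}  [new]
{B, C, E, F} --1--> {A, B, C, D, E, F}  [seen]
{B, C, E, F} --2--> {A, B, C, D, E, F}  [seen]
{B, D, E, F} --0--> {A, B, C, D, E, F}  [seen]
{B, D, E, F} --1--> {A, B, C, D, E, F}  [seen]
{B, D, E, F} --2--> {A, B, C, D, E, F}  [seen]
{A, D} --0--> {A, B, C, D, E, F}  [seen]
{A, D} --1--> {A, B, D, E, F}  [new]
{A, D} --2--> {A, B, D, F}  [new]
{A, B, C, D, E, F} --0--> {A, B, C, D, E, F}  [seen]
{A, B, C, D, E, F} --1--> {A, B, C, D, E, F}  [seen]
{A, B, C, D, E, F} --2--> {A, B, C, D, E, F}  [seen]
{A, B, D, E, F} --0--> {A, B, C, D, E, F}  [seen]
{A, B, D, E, F} --1--> {A, B, C, D, E, F}  [seen]
{A, B, D, E, F} --2--> {A, B, C, D, E, F}  [seen]
{A, B, D, F} --0--> {A, B, C, D, E, F}  [seen]
{A, B, D, F} --1--> {A, B, C, D, E, F}  [seen]
{A, B, D, F} --2--> {A, B, C, D, E, F}  [seen]
Reachable DFA states: {A}, {B, C, E, F}, {B, D, E, F}, {A, D}, {A, B, C, D, E, F}, {A, B, D, E, F}, {A, B, D, F}.

7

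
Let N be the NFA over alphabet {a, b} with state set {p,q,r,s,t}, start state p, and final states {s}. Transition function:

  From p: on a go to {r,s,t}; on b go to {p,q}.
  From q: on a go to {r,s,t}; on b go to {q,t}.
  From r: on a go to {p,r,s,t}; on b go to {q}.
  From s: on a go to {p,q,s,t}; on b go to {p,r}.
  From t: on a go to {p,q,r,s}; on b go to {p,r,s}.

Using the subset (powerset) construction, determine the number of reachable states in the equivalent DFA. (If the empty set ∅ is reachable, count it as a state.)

7

Start state of the DFA: {p}.
{p} --a--> {r,s,t}  [new]
{p} --b--> {p,q}  [new]
{r,s,t} --a--> {p,q,r,s,t}  [new]
{r,s,t} --b--> {p,q,r,s}  [new]
{p,q} --a--> {r,s,t}  [seen]
{p,q} --b--> {p,q,t}  [new]
{p,q,r,s,t} --a--> {p,q,r,s,t}  [seen]
{p,q,r,s,t} --b--> {p,q,r,s,t}  [seen]
{p,q,r,s} --a--> {p,q,r,s,t}  [seen]
{p,q,r,s} --b--> {p,q,r,t}  [new]
{p,q,t} --a--> {p,q,r,s,t}  [seen]
{p,q,t} --b--> {p,q,r,s,t}  [seen]
{p,q,r,t} --a--> {p,q,r,s,t}  [seen]
{p,q,r,t} --b--> {p,q,r,s,t}  [seen]
Reachable DFA states: {p}, {r,s,t}, {p,q}, {p,q,r,s,t}, {p,q,r,s}, {p,q,t}, {p,q,r,t}.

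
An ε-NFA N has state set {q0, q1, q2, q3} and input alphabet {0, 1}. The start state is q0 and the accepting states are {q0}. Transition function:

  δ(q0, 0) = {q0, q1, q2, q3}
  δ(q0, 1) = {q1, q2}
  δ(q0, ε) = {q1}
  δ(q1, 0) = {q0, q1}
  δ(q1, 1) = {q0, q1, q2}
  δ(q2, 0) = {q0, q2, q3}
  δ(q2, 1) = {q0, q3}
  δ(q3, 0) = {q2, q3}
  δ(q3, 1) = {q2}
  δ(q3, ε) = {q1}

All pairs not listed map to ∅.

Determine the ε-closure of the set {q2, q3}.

{q1, q2, q3}

Begin with {q2, q3}.
q3 →ε {q1}; add q1.
ε-closure = {q1, q2, q3}.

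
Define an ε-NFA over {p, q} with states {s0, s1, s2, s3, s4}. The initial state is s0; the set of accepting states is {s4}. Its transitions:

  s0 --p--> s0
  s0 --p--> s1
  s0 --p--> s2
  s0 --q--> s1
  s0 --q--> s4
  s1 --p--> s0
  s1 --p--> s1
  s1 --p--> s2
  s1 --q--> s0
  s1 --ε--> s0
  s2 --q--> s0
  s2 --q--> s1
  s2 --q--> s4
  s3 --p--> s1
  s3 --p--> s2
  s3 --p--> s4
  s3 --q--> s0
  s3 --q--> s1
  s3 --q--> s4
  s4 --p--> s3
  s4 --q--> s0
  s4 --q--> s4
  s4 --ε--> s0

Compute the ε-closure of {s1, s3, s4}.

Begin with {s1, s3, s4}.
s1 →ε {s0}; add s0.
ε-closure = {s0, s1, s3, s4}.

{s0, s1, s3, s4}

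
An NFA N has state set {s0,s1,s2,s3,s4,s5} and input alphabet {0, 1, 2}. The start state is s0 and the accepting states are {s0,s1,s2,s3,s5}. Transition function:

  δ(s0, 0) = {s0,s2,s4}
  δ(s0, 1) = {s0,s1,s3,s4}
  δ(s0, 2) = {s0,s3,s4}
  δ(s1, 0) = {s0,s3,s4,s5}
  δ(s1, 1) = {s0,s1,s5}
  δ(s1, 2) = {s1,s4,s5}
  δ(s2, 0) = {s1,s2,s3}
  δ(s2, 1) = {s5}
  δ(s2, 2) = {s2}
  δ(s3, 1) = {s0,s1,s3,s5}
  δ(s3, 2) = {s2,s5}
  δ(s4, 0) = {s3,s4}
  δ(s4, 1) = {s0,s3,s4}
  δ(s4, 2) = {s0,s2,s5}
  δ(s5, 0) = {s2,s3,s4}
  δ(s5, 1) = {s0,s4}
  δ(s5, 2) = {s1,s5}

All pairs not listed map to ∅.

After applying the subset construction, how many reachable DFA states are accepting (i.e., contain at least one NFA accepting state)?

Start state of the DFA: {s0}.
{s0} --0--> {s0,s2,s4}  [new]
{s0} --1--> {s0,s1,s3,s4}  [new]
{s0} --2--> {s0,s3,s4}  [new]
{s0,s2,s4} --0--> {s0,s1,s2,s3,s4}  [new]
{s0,s2,s4} --1--> {s0,s1,s3,s4,s5}  [new]
{s0,s2,s4} --2--> {s0,s2,s3,s4,s5}  [new]
{s0,s1,s3,s4} --0--> {s0,s2,s3,s4,s5}  [seen]
{s0,s1,s3,s4} --1--> {s0,s1,s3,s4,s5}  [seen]
{s0,s1,s3,s4} --2--> {s0,s1,s2,s3,s4,s5}  [new]
{s0,s3,s4} --0--> {s0,s2,s3,s4}  [new]
{s0,s3,s4} --1--> {s0,s1,s3,s4,s5}  [seen]
{s0,s3,s4} --2--> {s0,s2,s3,s4,s5}  [seen]
{s0,s1,s2,s3,s4} --0--> {s0,s1,s2,s3,s4,s5}  [seen]
{s0,s1,s2,s3,s4} --1--> {s0,s1,s3,s4,s5}  [seen]
{s0,s1,s2,s3,s4} --2--> {s0,s1,s2,s3,s4,s5}  [seen]
{s0,s1,s3,s4,s5} --0--> {s0,s2,s3,s4,s5}  [seen]
{s0,s1,s3,s4,s5} --1--> {s0,s1,s3,s4,s5}  [seen]
{s0,s1,s3,s4,s5} --2--> {s0,s1,s2,s3,s4,s5}  [seen]
{s0,s2,s3,s4,s5} --0--> {s0,s1,s2,s3,s4}  [seen]
{s0,s2,s3,s4,s5} --1--> {s0,s1,s3,s4,s5}  [seen]
{s0,s2,s3,s4,s5} --2--> {s0,s1,s2,s3,s4,s5}  [seen]
{s0,s1,s2,s3,s4,s5} --0--> {s0,s1,s2,s3,s4,s5}  [seen]
{s0,s1,s2,s3,s4,s5} --1--> {s0,s1,s3,s4,s5}  [seen]
{s0,s1,s2,s3,s4,s5} --2--> {s0,s1,s2,s3,s4,s5}  [seen]
{s0,s2,s3,s4} --0--> {s0,s1,s2,s3,s4}  [seen]
{s0,s2,s3,s4} --1--> {s0,s1,s3,s4,s5}  [seen]
{s0,s2,s3,s4} --2--> {s0,s2,s3,s4,s5}  [seen]
Reachable DFA states: {s0}, {s0,s2,s4}, {s0,s1,s3,s4}, {s0,s3,s4}, {s0,s1,s2,s3,s4}, {s0,s1,s3,s4,s5}, {s0,s2,s3,s4,s5}, {s0,s1,s2,s3,s4,s5}, {s0,s2,s3,s4}.
Accepting DFA states (contain an NFA accepting state): {s0}, {s0,s2,s4}, {s0,s1,s3,s4}, {s0,s3,s4}, {s0,s1,s2,s3,s4}, {s0,s1,s3,s4,s5}, {s0,s2,s3,s4,s5}, {s0,s1,s2,s3,s4,s5}, {s0,s2,s3,s4}.

9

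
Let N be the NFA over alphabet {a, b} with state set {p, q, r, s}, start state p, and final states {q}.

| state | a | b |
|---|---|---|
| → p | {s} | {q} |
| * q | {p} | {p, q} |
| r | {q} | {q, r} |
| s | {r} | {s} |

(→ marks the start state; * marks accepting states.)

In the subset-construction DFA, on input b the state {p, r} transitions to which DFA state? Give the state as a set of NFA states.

{q, r}

δ(p,b) = {q}; δ(r,b) = {q, r}.
Union: {q, r}.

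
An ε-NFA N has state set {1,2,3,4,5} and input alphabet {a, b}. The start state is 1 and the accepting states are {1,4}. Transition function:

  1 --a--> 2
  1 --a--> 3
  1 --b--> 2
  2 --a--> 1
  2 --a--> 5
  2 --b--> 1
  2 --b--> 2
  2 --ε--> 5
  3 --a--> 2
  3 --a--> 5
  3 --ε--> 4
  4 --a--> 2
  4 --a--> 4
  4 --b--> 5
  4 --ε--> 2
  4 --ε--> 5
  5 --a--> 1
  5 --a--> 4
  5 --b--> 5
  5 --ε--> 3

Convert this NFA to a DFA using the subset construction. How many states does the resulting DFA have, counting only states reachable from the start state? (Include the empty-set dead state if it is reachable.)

Start state of the DFA: {1} (ε-closure of the NFA start).
{1} --a--> {2,3,4,5}  [new]
{1} --b--> {2,3,4,5}  [seen]
{2,3,4,5} --a--> {1,2,3,4,5}  [new]
{2,3,4,5} --b--> {1,2,3,4,5}  [seen]
{1,2,3,4,5} --a--> {1,2,3,4,5}  [seen]
{1,2,3,4,5} --b--> {1,2,3,4,5}  [seen]
Reachable DFA states: {1}, {2,3,4,5}, {1,2,3,4,5}.

3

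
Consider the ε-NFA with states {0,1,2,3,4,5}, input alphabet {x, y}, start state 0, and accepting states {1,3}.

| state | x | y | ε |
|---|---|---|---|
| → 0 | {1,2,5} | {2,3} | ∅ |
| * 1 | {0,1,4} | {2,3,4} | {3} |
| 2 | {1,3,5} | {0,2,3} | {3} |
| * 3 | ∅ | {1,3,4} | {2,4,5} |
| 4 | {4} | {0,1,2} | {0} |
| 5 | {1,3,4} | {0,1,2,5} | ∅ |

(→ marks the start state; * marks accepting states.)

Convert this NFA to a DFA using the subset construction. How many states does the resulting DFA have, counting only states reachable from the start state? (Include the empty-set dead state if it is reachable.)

Start state of the DFA: {0} (ε-closure of the NFA start).
{0} --x--> {0,1,2,3,4,5}  [new]
{0} --y--> {0,2,3,4,5}  [new]
{0,1,2,3,4,5} --x--> {0,1,2,3,4,5}  [seen]
{0,1,2,3,4,5} --y--> {0,1,2,3,4,5}  [seen]
{0,2,3,4,5} --x--> {0,1,2,3,4,5}  [seen]
{0,2,3,4,5} --y--> {0,1,2,3,4,5}  [seen]
Reachable DFA states: {0}, {0,1,2,3,4,5}, {0,2,3,4,5}.

3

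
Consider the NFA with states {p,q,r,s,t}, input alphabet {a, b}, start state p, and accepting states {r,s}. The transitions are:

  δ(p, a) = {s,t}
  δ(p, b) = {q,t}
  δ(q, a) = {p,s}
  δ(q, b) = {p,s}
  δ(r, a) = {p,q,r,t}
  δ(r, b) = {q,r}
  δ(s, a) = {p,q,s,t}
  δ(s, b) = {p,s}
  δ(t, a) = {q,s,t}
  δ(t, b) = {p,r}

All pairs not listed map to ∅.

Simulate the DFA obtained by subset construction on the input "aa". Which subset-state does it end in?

{p,q,s,t}

Start: {p}.
δ(p,a) = {s,t}.
Union: {s,t}.
After a: {s,t}.
δ(s,a) = {p,q,s,t}; δ(t,a) = {q,s,t}.
Union: {p,q,s,t}.
After a: {p,q,s,t}.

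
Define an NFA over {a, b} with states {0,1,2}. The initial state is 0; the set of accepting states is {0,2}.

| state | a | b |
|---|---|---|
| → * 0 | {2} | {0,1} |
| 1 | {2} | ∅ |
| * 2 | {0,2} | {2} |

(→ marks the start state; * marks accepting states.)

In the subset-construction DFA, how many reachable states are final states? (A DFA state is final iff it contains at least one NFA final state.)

Start state of the DFA: {0}.
{0} --a--> {2}  [new]
{0} --b--> {0,1}  [new]
{2} --a--> {0,2}  [new]
{2} --b--> {2}  [seen]
{0,1} --a--> {2}  [seen]
{0,1} --b--> {0,1}  [seen]
{0,2} --a--> {0,2}  [seen]
{0,2} --b--> {0,1,2}  [new]
{0,1,2} --a--> {0,2}  [seen]
{0,1,2} --b--> {0,1,2}  [seen]
Reachable DFA states: {0}, {2}, {0,1}, {0,2}, {0,1,2}.
Accepting DFA states (contain an NFA accepting state): {0}, {2}, {0,1}, {0,2}, {0,1,2}.

5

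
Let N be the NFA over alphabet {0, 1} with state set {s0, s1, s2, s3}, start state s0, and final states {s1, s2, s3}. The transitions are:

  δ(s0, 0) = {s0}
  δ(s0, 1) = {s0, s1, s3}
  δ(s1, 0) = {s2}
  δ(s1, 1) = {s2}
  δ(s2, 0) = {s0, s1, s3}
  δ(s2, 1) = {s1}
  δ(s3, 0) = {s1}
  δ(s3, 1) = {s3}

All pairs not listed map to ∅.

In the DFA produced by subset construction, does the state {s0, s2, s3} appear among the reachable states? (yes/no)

Start state of the DFA: {s0}.
{s0} --0--> {s0}  [seen]
{s0} --1--> {s0, s1, s3}  [new]
{s0, s1, s3} --0--> {s0, s1, s2}  [new]
{s0, s1, s3} --1--> {s0, s1, s2, s3}  [new]
{s0, s1, s2} --0--> {s0, s1, s2, s3}  [seen]
{s0, s1, s2} --1--> {s0, s1, s2, s3}  [seen]
{s0, s1, s2, s3} --0--> {s0, s1, s2, s3}  [seen]
{s0, s1, s2, s3} --1--> {s0, s1, s2, s3}  [seen]
Reachable DFA states: {s0}, {s0, s1, s3}, {s0, s1, s2}, {s0, s1, s2, s3}.
{s0, s2, s3} is not among them.

no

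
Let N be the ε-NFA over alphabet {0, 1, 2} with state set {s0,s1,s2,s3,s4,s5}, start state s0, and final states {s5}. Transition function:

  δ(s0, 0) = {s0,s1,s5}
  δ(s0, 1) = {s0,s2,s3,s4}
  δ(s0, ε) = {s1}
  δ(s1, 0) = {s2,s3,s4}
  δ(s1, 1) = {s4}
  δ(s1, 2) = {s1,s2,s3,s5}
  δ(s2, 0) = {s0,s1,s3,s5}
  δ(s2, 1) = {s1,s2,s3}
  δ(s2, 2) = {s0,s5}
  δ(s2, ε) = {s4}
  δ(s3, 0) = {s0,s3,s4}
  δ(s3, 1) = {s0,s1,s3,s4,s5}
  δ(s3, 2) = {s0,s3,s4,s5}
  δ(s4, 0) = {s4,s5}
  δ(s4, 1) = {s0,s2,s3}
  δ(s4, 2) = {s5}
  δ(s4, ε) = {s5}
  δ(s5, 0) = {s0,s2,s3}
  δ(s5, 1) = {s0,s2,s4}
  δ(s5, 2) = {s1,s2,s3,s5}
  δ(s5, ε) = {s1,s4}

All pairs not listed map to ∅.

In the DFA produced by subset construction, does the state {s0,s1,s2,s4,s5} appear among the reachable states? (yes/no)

no

Start state of the DFA: {s0,s1} (ε-closure of the NFA start).
{s0,s1} --0--> {s0,s1,s2,s3,s4,s5}  [new]
{s0,s1} --1--> {s0,s1,s2,s3,s4,s5}  [seen]
{s0,s1} --2--> {s1,s2,s3,s4,s5}  [new]
{s0,s1,s2,s3,s4,s5} --0--> {s0,s1,s2,s3,s4,s5}  [seen]
{s0,s1,s2,s3,s4,s5} --1--> {s0,s1,s2,s3,s4,s5}  [seen]
{s0,s1,s2,s3,s4,s5} --2--> {s0,s1,s2,s3,s4,s5}  [seen]
{s1,s2,s3,s4,s5} --0--> {s0,s1,s2,s3,s4,s5}  [seen]
{s1,s2,s3,s4,s5} --1--> {s0,s1,s2,s3,s4,s5}  [seen]
{s1,s2,s3,s4,s5} --2--> {s0,s1,s2,s3,s4,s5}  [seen]
Reachable DFA states: {s0,s1}, {s0,s1,s2,s3,s4,s5}, {s1,s2,s3,s4,s5}.
{s0,s1,s2,s4,s5} is not among them.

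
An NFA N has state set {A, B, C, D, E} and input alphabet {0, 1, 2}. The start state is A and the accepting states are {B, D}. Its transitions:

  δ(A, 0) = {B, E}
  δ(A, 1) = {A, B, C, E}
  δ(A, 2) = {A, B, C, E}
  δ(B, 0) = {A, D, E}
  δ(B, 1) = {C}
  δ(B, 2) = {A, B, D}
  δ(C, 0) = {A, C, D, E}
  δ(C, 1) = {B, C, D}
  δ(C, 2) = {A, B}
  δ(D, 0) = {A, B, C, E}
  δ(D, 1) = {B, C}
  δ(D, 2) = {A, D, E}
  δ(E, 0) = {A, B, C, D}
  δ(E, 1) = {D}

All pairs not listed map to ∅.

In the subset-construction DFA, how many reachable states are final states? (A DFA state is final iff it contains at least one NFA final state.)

Start state of the DFA: {A}.
{A} --0--> {B, E}  [new]
{A} --1--> {A, B, C, E}  [new]
{A} --2--> {A, B, C, E}  [seen]
{B, E} --0--> {A, B, C, D, E}  [new]
{B, E} --1--> {C, D}  [new]
{B, E} --2--> {A, B, D}  [new]
{A, B, C, E} --0--> {A, B, C, D, E}  [seen]
{A, B, C, E} --1--> {A, B, C, D, E}  [seen]
{A, B, C, E} --2--> {A, B, C, D, E}  [seen]
{A, B, C, D, E} --0--> {A, B, C, D, E}  [seen]
{A, B, C, D, E} --1--> {A, B, C, D, E}  [seen]
{A, B, C, D, E} --2--> {A, B, C, D, E}  [seen]
{C, D} --0--> {A, B, C, D, E}  [seen]
{C, D} --1--> {B, C, D}  [new]
{C, D} --2--> {A, B, D, E}  [new]
{A, B, D} --0--> {A, B, C, D, E}  [seen]
{A, B, D} --1--> {A, B, C, E}  [seen]
{A, B, D} --2--> {A, B, C, D, E}  [seen]
{B, C, D} --0--> {A, B, C, D, E}  [seen]
{B, C, D} --1--> {B, C, D}  [seen]
{B, C, D} --2--> {A, B, D, E}  [seen]
{A, B, D, E} --0--> {A, B, C, D, E}  [seen]
{A, B, D, E} --1--> {A, B, C, D, E}  [seen]
{A, B, D, E} --2--> {A, B, C, D, E}  [seen]
Reachable DFA states: {A}, {B, E}, {A, B, C, E}, {A, B, C, D, E}, {C, D}, {A, B, D}, {B, C, D}, {A, B, D, E}.
Accepting DFA states (contain an NFA accepting state): {B, E}, {A, B, C, E}, {A, B, C, D, E}, {C, D}, {A, B, D}, {B, C, D}, {A, B, D, E}.

7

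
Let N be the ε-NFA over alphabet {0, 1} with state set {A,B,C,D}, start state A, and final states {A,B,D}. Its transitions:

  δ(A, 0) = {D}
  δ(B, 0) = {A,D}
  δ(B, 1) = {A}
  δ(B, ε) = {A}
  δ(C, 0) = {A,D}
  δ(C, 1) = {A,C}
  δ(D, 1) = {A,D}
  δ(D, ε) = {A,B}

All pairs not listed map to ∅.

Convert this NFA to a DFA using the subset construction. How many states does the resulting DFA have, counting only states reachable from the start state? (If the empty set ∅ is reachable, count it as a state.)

3

Start state of the DFA: {A} (ε-closure of the NFA start).
{A} --0--> {A,B,D}  [new]
{A} --1--> ∅  [new]
{A,B,D} --0--> {A,B,D}  [seen]
{A,B,D} --1--> {A,B,D}  [seen]
∅ --0--> ∅  [seen]
∅ --1--> ∅  [seen]
Reachable DFA states: {A}, {A,B,D}, ∅.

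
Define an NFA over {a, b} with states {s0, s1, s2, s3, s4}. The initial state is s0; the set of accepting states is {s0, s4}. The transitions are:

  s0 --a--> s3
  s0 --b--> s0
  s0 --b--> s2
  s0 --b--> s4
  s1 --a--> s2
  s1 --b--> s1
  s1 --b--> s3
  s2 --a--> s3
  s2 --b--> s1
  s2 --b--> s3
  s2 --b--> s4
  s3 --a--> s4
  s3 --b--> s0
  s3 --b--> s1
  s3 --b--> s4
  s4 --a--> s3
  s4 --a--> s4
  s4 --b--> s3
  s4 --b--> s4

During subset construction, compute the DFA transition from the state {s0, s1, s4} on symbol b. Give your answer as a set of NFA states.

{s0, s1, s2, s3, s4}

δ(s0,b) = {s0, s2, s4}; δ(s1,b) = {s1, s3}; δ(s4,b) = {s3, s4}.
Union: {s0, s1, s2, s3, s4}.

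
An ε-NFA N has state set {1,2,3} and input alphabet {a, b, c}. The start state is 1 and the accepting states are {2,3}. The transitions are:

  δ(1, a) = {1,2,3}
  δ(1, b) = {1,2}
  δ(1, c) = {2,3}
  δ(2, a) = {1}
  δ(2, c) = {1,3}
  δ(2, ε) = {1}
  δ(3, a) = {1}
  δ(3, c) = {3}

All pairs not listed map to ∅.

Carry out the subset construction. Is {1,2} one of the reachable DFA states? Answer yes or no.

Start state of the DFA: {1} (ε-closure of the NFA start).
{1} --a--> {1,2,3}  [new]
{1} --b--> {1,2}  [new]
{1} --c--> {1,2,3}  [seen]
{1,2,3} --a--> {1,2,3}  [seen]
{1,2,3} --b--> {1,2}  [seen]
{1,2,3} --c--> {1,2,3}  [seen]
{1,2} --a--> {1,2,3}  [seen]
{1,2} --b--> {1,2}  [seen]
{1,2} --c--> {1,2,3}  [seen]
Reachable DFA states: {1}, {1,2,3}, {1,2}.
{1,2} is among them.

yes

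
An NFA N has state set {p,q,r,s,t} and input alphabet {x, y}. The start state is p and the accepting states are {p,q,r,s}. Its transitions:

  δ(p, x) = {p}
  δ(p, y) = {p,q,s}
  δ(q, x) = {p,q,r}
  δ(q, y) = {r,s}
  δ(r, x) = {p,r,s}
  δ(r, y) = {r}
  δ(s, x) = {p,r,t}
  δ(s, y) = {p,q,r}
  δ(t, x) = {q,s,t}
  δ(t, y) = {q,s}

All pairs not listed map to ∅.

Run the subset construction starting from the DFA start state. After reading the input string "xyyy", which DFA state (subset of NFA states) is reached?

{p,q,r,s}

Start: {p}.
δ(p,x) = {p}.
Union: {p}.
After x: {p}.
δ(p,y) = {p,q,s}.
Union: {p,q,s}.
After y: {p,q,s}.
δ(p,y) = {p,q,s}; δ(q,y) = {r,s}; δ(s,y) = {p,q,r}.
Union: {p,q,r,s}.
After y: {p,q,r,s}.
δ(p,y) = {p,q,s}; δ(q,y) = {r,s}; δ(r,y) = {r}; δ(s,y) = {p,q,r}.
Union: {p,q,r,s}.
After y: {p,q,r,s}.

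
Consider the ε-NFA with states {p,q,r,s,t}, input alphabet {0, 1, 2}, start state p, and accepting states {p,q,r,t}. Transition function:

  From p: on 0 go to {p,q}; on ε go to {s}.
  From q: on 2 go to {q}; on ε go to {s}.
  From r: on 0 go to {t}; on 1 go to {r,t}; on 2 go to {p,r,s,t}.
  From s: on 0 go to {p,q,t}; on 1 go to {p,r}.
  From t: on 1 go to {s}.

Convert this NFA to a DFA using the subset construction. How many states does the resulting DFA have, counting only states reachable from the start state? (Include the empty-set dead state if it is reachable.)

Start state of the DFA: {p,s} (ε-closure of the NFA start).
{p,s} --0--> {p,q,s,t}  [new]
{p,s} --1--> {p,r,s}  [new]
{p,s} --2--> ∅  [new]
{p,q,s,t} --0--> {p,q,s,t}  [seen]
{p,q,s,t} --1--> {p,r,s}  [seen]
{p,q,s,t} --2--> {q,s}  [new]
{p,r,s} --0--> {p,q,s,t}  [seen]
{p,r,s} --1--> {p,r,s,t}  [new]
{p,r,s} --2--> {p,r,s,t}  [seen]
∅ --0--> ∅  [seen]
∅ --1--> ∅  [seen]
∅ --2--> ∅  [seen]
{q,s} --0--> {p,q,s,t}  [seen]
{q,s} --1--> {p,r,s}  [seen]
{q,s} --2--> {q,s}  [seen]
{p,r,s,t} --0--> {p,q,s,t}  [seen]
{p,r,s,t} --1--> {p,r,s,t}  [seen]
{p,r,s,t} --2--> {p,r,s,t}  [seen]
Reachable DFA states: {p,s}, {p,q,s,t}, {p,r,s}, ∅, {q,s}, {p,r,s,t}.

6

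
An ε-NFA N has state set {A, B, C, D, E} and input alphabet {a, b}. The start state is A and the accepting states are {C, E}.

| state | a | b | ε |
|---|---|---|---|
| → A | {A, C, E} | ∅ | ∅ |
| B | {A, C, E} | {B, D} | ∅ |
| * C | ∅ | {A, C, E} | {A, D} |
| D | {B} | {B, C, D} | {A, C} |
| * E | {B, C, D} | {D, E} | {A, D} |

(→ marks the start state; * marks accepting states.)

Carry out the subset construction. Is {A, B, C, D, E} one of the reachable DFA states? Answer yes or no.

yes

Start state of the DFA: {A} (ε-closure of the NFA start).
{A} --a--> {A, C, D, E}  [new]
{A} --b--> ∅  [new]
{A, C, D, E} --a--> {A, B, C, D, E}  [new]
{A, C, D, E} --b--> {A, B, C, D, E}  [seen]
∅ --a--> ∅  [seen]
∅ --b--> ∅  [seen]
{A, B, C, D, E} --a--> {A, B, C, D, E}  [seen]
{A, B, C, D, E} --b--> {A, B, C, D, E}  [seen]
Reachable DFA states: {A}, {A, C, D, E}, ∅, {A, B, C, D, E}.
{A, B, C, D, E} is among them.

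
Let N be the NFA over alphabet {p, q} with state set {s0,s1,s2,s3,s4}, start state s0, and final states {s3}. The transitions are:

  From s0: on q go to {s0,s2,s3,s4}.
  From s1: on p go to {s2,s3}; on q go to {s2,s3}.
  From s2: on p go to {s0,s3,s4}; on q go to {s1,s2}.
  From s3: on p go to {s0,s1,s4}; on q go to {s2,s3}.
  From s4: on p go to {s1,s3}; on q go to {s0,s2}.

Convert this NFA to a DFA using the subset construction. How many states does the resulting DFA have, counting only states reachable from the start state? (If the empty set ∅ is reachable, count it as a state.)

Start state of the DFA: {s0}.
{s0} --p--> ∅  [new]
{s0} --q--> {s0,s2,s3,s4}  [new]
∅ --p--> ∅  [seen]
∅ --q--> ∅  [seen]
{s0,s2,s3,s4} --p--> {s0,s1,s3,s4}  [new]
{s0,s2,s3,s4} --q--> {s0,s1,s2,s3,s4}  [new]
{s0,s1,s3,s4} --p--> {s0,s1,s2,s3,s4}  [seen]
{s0,s1,s3,s4} --q--> {s0,s2,s3,s4}  [seen]
{s0,s1,s2,s3,s4} --p--> {s0,s1,s2,s3,s4}  [seen]
{s0,s1,s2,s3,s4} --q--> {s0,s1,s2,s3,s4}  [seen]
Reachable DFA states: {s0}, ∅, {s0,s2,s3,s4}, {s0,s1,s3,s4}, {s0,s1,s2,s3,s4}.

5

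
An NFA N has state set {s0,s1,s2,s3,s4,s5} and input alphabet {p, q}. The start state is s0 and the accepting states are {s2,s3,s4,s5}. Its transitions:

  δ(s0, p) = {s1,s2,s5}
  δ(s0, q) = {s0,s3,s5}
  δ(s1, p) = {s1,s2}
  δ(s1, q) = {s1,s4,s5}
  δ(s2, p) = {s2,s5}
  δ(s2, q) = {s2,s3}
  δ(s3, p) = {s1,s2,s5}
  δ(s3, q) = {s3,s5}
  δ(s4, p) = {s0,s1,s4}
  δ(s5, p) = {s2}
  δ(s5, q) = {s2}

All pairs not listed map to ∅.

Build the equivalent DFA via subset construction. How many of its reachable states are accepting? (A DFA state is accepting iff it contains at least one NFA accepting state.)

Start state of the DFA: {s0}.
{s0} --p--> {s1,s2,s5}  [new]
{s0} --q--> {s0,s3,s5}  [new]
{s1,s2,s5} --p--> {s1,s2,s5}  [seen]
{s1,s2,s5} --q--> {s1,s2,s3,s4,s5}  [new]
{s0,s3,s5} --p--> {s1,s2,s5}  [seen]
{s0,s3,s5} --q--> {s0,s2,s3,s5}  [new]
{s1,s2,s3,s4,s5} --p--> {s0,s1,s2,s4,s5}  [new]
{s1,s2,s3,s4,s5} --q--> {s1,s2,s3,s4,s5}  [seen]
{s0,s2,s3,s5} --p--> {s1,s2,s5}  [seen]
{s0,s2,s3,s5} --q--> {s0,s2,s3,s5}  [seen]
{s0,s1,s2,s4,s5} --p--> {s0,s1,s2,s4,s5}  [seen]
{s0,s1,s2,s4,s5} --q--> {s0,s1,s2,s3,s4,s5}  [new]
{s0,s1,s2,s3,s4,s5} --p--> {s0,s1,s2,s4,s5}  [seen]
{s0,s1,s2,s3,s4,s5} --q--> {s0,s1,s2,s3,s4,s5}  [seen]
Reachable DFA states: {s0}, {s1,s2,s5}, {s0,s3,s5}, {s1,s2,s3,s4,s5}, {s0,s2,s3,s5}, {s0,s1,s2,s4,s5}, {s0,s1,s2,s3,s4,s5}.
Accepting DFA states (contain an NFA accepting state): {s1,s2,s5}, {s0,s3,s5}, {s1,s2,s3,s4,s5}, {s0,s2,s3,s5}, {s0,s1,s2,s4,s5}, {s0,s1,s2,s3,s4,s5}.

6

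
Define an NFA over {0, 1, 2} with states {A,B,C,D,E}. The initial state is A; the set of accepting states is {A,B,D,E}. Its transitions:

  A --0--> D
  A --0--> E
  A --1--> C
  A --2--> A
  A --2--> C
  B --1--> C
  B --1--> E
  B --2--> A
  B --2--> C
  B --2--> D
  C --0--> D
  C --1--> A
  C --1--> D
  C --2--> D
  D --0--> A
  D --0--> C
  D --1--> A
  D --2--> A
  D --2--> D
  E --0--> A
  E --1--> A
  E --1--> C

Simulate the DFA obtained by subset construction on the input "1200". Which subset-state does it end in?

Start: {A}.
δ(A,1) = {C}.
Union: {C}.
After 1: {C}.
δ(C,2) = {D}.
Union: {D}.
After 2: {D}.
δ(D,0) = {A,C}.
Union: {A,C}.
After 0: {A,C}.
δ(A,0) = {D,E}; δ(C,0) = {D}.
Union: {D,E}.
After 0: {D,E}.

{D,E}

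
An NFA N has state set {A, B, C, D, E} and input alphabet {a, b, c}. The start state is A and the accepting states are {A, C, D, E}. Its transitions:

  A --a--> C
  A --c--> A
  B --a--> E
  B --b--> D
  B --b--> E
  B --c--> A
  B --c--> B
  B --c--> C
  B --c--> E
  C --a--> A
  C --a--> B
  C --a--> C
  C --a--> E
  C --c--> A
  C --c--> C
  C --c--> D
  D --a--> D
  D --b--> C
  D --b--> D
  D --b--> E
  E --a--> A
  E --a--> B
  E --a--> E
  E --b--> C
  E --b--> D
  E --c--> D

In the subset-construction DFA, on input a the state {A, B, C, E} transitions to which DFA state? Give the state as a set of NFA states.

{A, B, C, E}

δ(A,a) = {C}; δ(B,a) = {E}; δ(C,a) = {A, B, C, E}; δ(E,a) = {A, B, E}.
Union: {A, B, C, E}.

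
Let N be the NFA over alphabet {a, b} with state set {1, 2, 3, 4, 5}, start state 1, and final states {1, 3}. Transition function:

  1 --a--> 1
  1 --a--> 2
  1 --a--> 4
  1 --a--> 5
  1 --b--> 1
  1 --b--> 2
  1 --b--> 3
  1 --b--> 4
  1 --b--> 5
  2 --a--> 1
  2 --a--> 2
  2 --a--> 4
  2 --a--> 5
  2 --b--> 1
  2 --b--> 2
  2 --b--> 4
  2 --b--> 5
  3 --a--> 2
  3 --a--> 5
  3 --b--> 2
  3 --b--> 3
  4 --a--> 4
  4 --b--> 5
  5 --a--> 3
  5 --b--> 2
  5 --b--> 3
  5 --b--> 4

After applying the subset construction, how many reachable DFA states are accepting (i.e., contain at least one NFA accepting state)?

3

Start state of the DFA: {1}.
{1} --a--> {1, 2, 4, 5}  [new]
{1} --b--> {1, 2, 3, 4, 5}  [new]
{1, 2, 4, 5} --a--> {1, 2, 3, 4, 5}  [seen]
{1, 2, 4, 5} --b--> {1, 2, 3, 4, 5}  [seen]
{1, 2, 3, 4, 5} --a--> {1, 2, 3, 4, 5}  [seen]
{1, 2, 3, 4, 5} --b--> {1, 2, 3, 4, 5}  [seen]
Reachable DFA states: {1}, {1, 2, 4, 5}, {1, 2, 3, 4, 5}.
Accepting DFA states (contain an NFA accepting state): {1}, {1, 2, 4, 5}, {1, 2, 3, 4, 5}.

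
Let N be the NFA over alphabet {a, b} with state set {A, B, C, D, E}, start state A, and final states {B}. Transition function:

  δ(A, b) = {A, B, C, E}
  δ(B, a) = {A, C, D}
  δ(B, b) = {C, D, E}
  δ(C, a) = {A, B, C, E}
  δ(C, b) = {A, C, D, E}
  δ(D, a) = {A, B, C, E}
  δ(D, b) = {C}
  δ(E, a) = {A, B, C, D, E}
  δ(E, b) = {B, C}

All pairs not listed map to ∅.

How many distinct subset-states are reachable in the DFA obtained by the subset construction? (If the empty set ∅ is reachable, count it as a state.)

4

Start state of the DFA: {A}.
{A} --a--> ∅  [new]
{A} --b--> {A, B, C, E}  [new]
∅ --a--> ∅  [seen]
∅ --b--> ∅  [seen]
{A, B, C, E} --a--> {A, B, C, D, E}  [new]
{A, B, C, E} --b--> {A, B, C, D, E}  [seen]
{A, B, C, D, E} --a--> {A, B, C, D, E}  [seen]
{A, B, C, D, E} --b--> {A, B, C, D, E}  [seen]
Reachable DFA states: {A}, ∅, {A, B, C, E}, {A, B, C, D, E}.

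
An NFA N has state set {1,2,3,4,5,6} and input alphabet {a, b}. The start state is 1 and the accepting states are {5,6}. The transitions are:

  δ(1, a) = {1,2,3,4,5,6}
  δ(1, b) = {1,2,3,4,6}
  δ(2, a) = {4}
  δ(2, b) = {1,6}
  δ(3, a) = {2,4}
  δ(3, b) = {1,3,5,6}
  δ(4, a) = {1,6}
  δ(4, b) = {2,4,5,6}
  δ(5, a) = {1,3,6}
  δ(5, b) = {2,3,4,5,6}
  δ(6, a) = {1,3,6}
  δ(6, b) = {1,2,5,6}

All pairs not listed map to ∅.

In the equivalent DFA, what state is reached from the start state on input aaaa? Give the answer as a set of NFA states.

Start: {1}.
δ(1,a) = {1,2,3,4,5,6}.
Union: {1,2,3,4,5,6}.
After a: {1,2,3,4,5,6}.
δ(1,a) = {1,2,3,4,5,6}; δ(2,a) = {4}; δ(3,a) = {2,4}; δ(4,a) = {1,6}; δ(5,a) = {1,3,6}; δ(6,a) = {1,3,6}.
Union: {1,2,3,4,5,6}.
After a: {1,2,3,4,5,6}.
δ(1,a) = {1,2,3,4,5,6}; δ(2,a) = {4}; δ(3,a) = {2,4}; δ(4,a) = {1,6}; δ(5,a) = {1,3,6}; δ(6,a) = {1,3,6}.
Union: {1,2,3,4,5,6}.
After a: {1,2,3,4,5,6}.
δ(1,a) = {1,2,3,4,5,6}; δ(2,a) = {4}; δ(3,a) = {2,4}; δ(4,a) = {1,6}; δ(5,a) = {1,3,6}; δ(6,a) = {1,3,6}.
Union: {1,2,3,4,5,6}.
After a: {1,2,3,4,5,6}.

{1,2,3,4,5,6}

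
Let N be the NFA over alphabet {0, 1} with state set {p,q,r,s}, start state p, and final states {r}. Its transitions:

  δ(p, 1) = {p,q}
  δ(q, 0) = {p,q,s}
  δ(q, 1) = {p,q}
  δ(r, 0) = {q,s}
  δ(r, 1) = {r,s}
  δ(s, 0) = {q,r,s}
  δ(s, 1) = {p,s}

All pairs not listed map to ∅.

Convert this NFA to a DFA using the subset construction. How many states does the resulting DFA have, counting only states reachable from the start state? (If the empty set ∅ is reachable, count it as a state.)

Start state of the DFA: {p}.
{p} --0--> ∅  [new]
{p} --1--> {p,q}  [new]
∅ --0--> ∅  [seen]
∅ --1--> ∅  [seen]
{p,q} --0--> {p,q,s}  [new]
{p,q} --1--> {p,q}  [seen]
{p,q,s} --0--> {p,q,r,s}  [new]
{p,q,s} --1--> {p,q,s}  [seen]
{p,q,r,s} --0--> {p,q,r,s}  [seen]
{p,q,r,s} --1--> {p,q,r,s}  [seen]
Reachable DFA states: {p}, ∅, {p,q}, {p,q,s}, {p,q,r,s}.

5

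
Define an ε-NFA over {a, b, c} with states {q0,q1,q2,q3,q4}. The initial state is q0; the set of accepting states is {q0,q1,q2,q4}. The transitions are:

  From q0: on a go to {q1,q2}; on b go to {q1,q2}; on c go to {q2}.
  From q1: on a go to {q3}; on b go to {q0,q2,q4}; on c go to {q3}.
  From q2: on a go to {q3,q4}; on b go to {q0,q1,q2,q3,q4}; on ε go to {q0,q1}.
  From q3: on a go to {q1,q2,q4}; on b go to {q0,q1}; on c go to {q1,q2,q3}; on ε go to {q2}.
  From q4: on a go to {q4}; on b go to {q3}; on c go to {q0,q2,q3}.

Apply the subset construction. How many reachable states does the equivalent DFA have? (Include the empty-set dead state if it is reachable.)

4

Start state of the DFA: {q0} (ε-closure of the NFA start).
{q0} --a--> {q0,q1,q2}  [new]
{q0} --b--> {q0,q1,q2}  [seen]
{q0} --c--> {q0,q1,q2}  [seen]
{q0,q1,q2} --a--> {q0,q1,q2,q3,q4}  [new]
{q0,q1,q2} --b--> {q0,q1,q2,q3,q4}  [seen]
{q0,q1,q2} --c--> {q0,q1,q2,q3}  [new]
{q0,q1,q2,q3,q4} --a--> {q0,q1,q2,q3,q4}  [seen]
{q0,q1,q2,q3,q4} --b--> {q0,q1,q2,q3,q4}  [seen]
{q0,q1,q2,q3,q4} --c--> {q0,q1,q2,q3}  [seen]
{q0,q1,q2,q3} --a--> {q0,q1,q2,q3,q4}  [seen]
{q0,q1,q2,q3} --b--> {q0,q1,q2,q3,q4}  [seen]
{q0,q1,q2,q3} --c--> {q0,q1,q2,q3}  [seen]
Reachable DFA states: {q0}, {q0,q1,q2}, {q0,q1,q2,q3,q4}, {q0,q1,q2,q3}.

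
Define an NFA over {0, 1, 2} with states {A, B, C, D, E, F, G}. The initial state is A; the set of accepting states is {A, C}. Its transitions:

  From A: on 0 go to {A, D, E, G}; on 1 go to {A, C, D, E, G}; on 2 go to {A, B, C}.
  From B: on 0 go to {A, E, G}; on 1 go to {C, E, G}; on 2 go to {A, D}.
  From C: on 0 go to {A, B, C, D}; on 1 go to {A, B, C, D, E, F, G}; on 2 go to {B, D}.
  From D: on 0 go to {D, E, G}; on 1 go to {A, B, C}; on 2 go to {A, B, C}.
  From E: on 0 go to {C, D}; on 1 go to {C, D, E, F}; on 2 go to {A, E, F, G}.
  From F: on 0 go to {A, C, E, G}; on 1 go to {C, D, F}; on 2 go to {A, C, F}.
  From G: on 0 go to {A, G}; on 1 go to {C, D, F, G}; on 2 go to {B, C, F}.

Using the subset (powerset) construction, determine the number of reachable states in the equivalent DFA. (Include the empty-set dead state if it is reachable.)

8

Start state of the DFA: {A}.
{A} --0--> {A, D, E, G}  [new]
{A} --1--> {A, C, D, E, G}  [new]
{A} --2--> {A, B, C}  [new]
{A, D, E, G} --0--> {A, C, D, E, G}  [seen]
{A, D, E, G} --1--> {A, B, C, D, E, F, G}  [new]
{A, D, E, G} --2--> {A, B, C, E, F, G}  [new]
{A, C, D, E, G} --0--> {A, B, C, D, E, G}  [new]
{A, C, D, E, G} --1--> {A, B, C, D, E, F, G}  [seen]
{A, C, D, E, G} --2--> {A, B, C, D, E, F, G}  [seen]
{A, B, C} --0--> {A, B, C, D, E, G}  [seen]
{A, B, C} --1--> {A, B, C, D, E, F, G}  [seen]
{A, B, C} --2--> {A, B, C, D}  [new]
{A, B, C, D, E, F, G} --0--> {A, B, C, D, E, G}  [seen]
{A, B, C, D, E, F, G} --1--> {A, B, C, D, E, F, G}  [seen]
{A, B, C, D, E, F, G} --2--> {A, B, C, D, E, F, G}  [seen]
{A, B, C, E, F, G} --0--> {A, B, C, D, E, G}  [seen]
{A, B, C, E, F, G} --1--> {A, B, C, D, E, F, G}  [seen]
{A, B, C, E, F, G} --2--> {A, B, C, D, E, F, G}  [seen]
{A, B, C, D, E, G} --0--> {A, B, C, D, E, G}  [seen]
{A, B, C, D, E, G} --1--> {A, B, C, D, E, F, G}  [seen]
{A, B, C, D, E, G} --2--> {A, B, C, D, E, F, G}  [seen]
{A, B, C, D} --0--> {A, B, C, D, E, G}  [seen]
{A, B, C, D} --1--> {A, B, C, D, E, F, G}  [seen]
{A, B, C, D} --2--> {A, B, C, D}  [seen]
Reachable DFA states: {A}, {A, D, E, G}, {A, C, D, E, G}, {A, B, C}, {A, B, C, D, E, F, G}, {A, B, C, E, F, G}, {A, B, C, D, E, G}, {A, B, C, D}.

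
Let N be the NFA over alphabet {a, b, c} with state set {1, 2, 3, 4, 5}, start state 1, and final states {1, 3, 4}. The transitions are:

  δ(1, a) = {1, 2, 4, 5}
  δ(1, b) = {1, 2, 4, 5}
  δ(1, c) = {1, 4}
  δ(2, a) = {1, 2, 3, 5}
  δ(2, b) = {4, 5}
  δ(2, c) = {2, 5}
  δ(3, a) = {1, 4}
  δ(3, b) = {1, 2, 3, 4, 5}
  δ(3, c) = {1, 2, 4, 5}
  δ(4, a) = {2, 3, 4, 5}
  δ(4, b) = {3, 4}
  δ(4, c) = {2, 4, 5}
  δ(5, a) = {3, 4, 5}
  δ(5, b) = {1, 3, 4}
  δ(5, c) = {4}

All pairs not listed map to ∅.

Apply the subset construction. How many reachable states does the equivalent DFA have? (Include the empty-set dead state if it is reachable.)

4

Start state of the DFA: {1}.
{1} --a--> {1, 2, 4, 5}  [new]
{1} --b--> {1, 2, 4, 5}  [seen]
{1} --c--> {1, 4}  [new]
{1, 2, 4, 5} --a--> {1, 2, 3, 4, 5}  [new]
{1, 2, 4, 5} --b--> {1, 2, 3, 4, 5}  [seen]
{1, 2, 4, 5} --c--> {1, 2, 4, 5}  [seen]
{1, 4} --a--> {1, 2, 3, 4, 5}  [seen]
{1, 4} --b--> {1, 2, 3, 4, 5}  [seen]
{1, 4} --c--> {1, 2, 4, 5}  [seen]
{1, 2, 3, 4, 5} --a--> {1, 2, 3, 4, 5}  [seen]
{1, 2, 3, 4, 5} --b--> {1, 2, 3, 4, 5}  [seen]
{1, 2, 3, 4, 5} --c--> {1, 2, 4, 5}  [seen]
Reachable DFA states: {1}, {1, 2, 4, 5}, {1, 4}, {1, 2, 3, 4, 5}.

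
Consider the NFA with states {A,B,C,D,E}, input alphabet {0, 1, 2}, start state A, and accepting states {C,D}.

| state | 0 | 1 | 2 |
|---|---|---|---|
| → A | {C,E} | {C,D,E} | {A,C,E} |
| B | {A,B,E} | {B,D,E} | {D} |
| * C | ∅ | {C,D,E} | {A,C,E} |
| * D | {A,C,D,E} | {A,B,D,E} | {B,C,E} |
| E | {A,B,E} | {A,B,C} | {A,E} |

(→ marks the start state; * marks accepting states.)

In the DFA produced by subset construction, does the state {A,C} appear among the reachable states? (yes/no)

Start state of the DFA: {A}.
{A} --0--> {C,E}  [new]
{A} --1--> {C,D,E}  [new]
{A} --2--> {A,C,E}  [new]
{C,E} --0--> {A,B,E}  [new]
{C,E} --1--> {A,B,C,D,E}  [new]
{C,E} --2--> {A,C,E}  [seen]
{C,D,E} --0--> {A,B,C,D,E}  [seen]
{C,D,E} --1--> {A,B,C,D,E}  [seen]
{C,D,E} --2--> {A,B,C,E}  [new]
{A,C,E} --0--> {A,B,C,E}  [seen]
{A,C,E} --1--> {A,B,C,D,E}  [seen]
{A,C,E} --2--> {A,C,E}  [seen]
{A,B,E} --0--> {A,B,C,E}  [seen]
{A,B,E} --1--> {A,B,C,D,E}  [seen]
{A,B,E} --2--> {A,C,D,E}  [new]
{A,B,C,D,E} --0--> {A,B,C,D,E}  [seen]
{A,B,C,D,E} --1--> {A,B,C,D,E}  [seen]
{A,B,C,D,E} --2--> {A,B,C,D,E}  [seen]
{A,B,C,E} --0--> {A,B,C,E}  [seen]
{A,B,C,E} --1--> {A,B,C,D,E}  [seen]
{A,B,C,E} --2--> {A,C,D,E}  [seen]
{A,C,D,E} --0--> {A,B,C,D,E}  [seen]
{A,C,D,E} --1--> {A,B,C,D,E}  [seen]
{A,C,D,E} --2--> {A,B,C,E}  [seen]
Reachable DFA states: {A}, {C,E}, {C,D,E}, {A,C,E}, {A,B,E}, {A,B,C,D,E}, {A,B,C,E}, {A,C,D,E}.
{A,C} is not among them.

no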